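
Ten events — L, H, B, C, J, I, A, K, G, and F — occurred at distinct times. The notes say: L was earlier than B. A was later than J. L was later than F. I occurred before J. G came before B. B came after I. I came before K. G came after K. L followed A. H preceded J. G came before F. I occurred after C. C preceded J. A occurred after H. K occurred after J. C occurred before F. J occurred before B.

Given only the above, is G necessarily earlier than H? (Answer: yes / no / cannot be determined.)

no

Tracing the constraints gives H → J → K → G, so H must come before G.
That means G cannot be before H.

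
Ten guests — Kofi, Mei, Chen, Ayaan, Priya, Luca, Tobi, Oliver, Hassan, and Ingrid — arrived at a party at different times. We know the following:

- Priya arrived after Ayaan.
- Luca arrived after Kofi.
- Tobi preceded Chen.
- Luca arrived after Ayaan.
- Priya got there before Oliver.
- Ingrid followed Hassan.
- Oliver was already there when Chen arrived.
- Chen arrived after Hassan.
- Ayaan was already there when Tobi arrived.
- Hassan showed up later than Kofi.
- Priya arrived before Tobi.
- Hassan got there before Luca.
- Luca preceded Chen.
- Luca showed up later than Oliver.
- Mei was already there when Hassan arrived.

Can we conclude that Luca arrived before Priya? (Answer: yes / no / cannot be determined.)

no

Tracing the constraints gives Priya → Oliver → Luca, so Priya must come before Luca.
That means Luca cannot be before Priya.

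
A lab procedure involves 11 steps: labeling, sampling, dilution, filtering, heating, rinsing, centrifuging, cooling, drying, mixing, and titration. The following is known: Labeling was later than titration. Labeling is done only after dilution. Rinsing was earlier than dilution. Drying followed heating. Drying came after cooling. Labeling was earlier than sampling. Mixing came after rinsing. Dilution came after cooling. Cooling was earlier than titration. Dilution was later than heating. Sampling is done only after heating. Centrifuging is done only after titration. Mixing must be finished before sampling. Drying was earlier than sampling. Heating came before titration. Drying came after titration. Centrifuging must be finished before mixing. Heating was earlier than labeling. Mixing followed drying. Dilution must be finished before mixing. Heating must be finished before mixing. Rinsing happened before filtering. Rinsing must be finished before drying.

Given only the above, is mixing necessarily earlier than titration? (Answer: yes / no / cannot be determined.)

Tracing the constraints gives titration → centrifuging → mixing, so titration must come before mixing.
That means mixing cannot be before titration.

no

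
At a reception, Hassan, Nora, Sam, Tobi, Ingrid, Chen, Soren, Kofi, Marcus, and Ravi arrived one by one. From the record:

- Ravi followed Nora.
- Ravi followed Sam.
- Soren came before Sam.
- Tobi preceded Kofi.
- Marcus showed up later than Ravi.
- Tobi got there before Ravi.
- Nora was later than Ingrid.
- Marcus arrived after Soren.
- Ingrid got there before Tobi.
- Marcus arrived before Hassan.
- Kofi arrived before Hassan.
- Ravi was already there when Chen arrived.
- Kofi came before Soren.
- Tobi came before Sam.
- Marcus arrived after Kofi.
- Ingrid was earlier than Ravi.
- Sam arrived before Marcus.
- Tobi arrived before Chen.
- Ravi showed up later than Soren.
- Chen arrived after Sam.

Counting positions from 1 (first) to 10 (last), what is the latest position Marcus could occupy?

9

Marcus must come before Hassan — 1 guest forced after them.
Everything else can be placed before Marcus in some valid order, so Marcus can sit as late as position 10 − 1 = 9.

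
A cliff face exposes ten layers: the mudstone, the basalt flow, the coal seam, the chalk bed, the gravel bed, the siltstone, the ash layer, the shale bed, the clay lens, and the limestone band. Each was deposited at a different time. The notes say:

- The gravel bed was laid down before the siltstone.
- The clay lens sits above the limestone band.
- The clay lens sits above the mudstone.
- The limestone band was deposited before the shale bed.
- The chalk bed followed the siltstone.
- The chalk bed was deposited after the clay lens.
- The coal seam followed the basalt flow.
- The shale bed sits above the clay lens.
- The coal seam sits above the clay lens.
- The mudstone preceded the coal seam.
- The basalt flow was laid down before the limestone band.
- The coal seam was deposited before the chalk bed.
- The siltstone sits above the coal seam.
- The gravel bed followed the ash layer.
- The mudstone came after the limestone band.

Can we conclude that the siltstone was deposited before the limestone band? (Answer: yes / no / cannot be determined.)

Tracing the constraints gives the limestone band → the clay lens → the coal seam → the siltstone, so the limestone band must come before the siltstone.
That means the siltstone cannot be before the limestone band.

no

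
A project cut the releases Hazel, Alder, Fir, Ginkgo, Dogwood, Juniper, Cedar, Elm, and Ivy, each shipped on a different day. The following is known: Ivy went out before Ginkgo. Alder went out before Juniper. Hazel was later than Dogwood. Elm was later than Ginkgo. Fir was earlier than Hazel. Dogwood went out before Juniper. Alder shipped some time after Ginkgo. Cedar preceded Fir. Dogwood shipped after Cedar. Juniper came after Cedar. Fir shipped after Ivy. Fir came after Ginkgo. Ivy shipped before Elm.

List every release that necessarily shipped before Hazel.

Cedar, Dogwood, Fir, Ginkgo, Ivy

Directly stated before Hazel: Dogwood and Fir.
Cedar reaches Hazel via Cedar → Fir → Hazel.
Ginkgo reaches Hazel via Ginkgo → Fir → Hazel.
Ivy reaches Hazel via Ivy → Fir → Hazel.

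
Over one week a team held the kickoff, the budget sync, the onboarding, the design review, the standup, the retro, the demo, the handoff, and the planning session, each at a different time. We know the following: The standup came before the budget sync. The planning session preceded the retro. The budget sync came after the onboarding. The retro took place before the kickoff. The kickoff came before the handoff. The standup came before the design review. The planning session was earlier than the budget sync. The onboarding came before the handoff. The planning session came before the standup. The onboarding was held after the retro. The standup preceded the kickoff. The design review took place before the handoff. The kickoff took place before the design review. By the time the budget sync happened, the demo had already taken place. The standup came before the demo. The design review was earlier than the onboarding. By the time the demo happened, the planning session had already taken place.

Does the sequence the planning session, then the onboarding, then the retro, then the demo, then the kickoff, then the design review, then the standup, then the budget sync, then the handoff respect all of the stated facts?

The constraints require the retro before the onboarding, but in the proposed sequence the onboarding appears ahead of the retro. That one violation is enough.

no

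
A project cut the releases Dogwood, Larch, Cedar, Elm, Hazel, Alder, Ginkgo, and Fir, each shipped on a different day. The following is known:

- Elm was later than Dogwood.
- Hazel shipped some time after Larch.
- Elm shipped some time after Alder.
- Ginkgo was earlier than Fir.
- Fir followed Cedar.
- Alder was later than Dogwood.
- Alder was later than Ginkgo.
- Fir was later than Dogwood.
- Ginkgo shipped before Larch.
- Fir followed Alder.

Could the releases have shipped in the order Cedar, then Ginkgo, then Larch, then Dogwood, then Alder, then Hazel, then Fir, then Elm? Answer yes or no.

Check each stated constraint against the proposed order — e.g. Ginkgo is ahead of Fir; Cedar is ahead of Fir. Every pair is in the required order; nothing is violated.

yes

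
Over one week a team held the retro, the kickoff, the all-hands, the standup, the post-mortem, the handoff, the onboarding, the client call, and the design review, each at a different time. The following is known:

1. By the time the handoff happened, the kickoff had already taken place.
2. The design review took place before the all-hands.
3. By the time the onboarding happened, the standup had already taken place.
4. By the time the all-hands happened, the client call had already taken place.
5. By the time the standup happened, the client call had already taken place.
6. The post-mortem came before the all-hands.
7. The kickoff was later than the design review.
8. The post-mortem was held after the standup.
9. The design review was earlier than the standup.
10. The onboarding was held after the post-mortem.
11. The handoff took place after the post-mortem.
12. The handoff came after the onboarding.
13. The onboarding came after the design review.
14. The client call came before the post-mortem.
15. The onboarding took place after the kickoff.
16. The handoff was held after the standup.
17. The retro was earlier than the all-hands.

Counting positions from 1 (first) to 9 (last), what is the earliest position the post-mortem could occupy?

The client call, the design review, and the standup must all come before the post-mortem — 3 forced predecessors.
Nothing else is forced ahead of the post-mortem, so its earliest slot is position 3 + 1 = 4.

4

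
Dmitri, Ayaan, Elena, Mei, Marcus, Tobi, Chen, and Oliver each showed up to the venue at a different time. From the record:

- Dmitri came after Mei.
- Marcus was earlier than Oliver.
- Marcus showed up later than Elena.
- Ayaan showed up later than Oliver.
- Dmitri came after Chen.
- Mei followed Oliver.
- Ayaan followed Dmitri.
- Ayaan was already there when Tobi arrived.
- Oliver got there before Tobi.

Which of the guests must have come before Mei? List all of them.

Directly stated before Mei: Oliver.
Elena reaches Mei via Elena → Marcus → Oliver → Mei.
Marcus reaches Mei via Marcus → Oliver → Mei.

Elena, Marcus, Oliver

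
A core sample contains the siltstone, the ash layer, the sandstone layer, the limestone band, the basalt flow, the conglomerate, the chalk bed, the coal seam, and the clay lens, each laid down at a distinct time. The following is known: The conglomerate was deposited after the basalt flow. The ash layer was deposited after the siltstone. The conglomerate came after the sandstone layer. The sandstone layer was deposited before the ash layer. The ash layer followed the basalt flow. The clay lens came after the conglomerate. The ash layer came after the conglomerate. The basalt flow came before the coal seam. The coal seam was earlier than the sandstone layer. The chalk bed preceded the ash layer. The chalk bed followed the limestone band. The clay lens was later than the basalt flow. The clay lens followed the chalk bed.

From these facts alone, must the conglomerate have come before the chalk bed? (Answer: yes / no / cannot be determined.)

No chain of stated constraints runs from the conglomerate to the chalk bed, and none runs from the chalk bed to the conglomerate either.
So the relative order of the conglomerate and the chalk bed is not fixed by the given facts.

cannot be determined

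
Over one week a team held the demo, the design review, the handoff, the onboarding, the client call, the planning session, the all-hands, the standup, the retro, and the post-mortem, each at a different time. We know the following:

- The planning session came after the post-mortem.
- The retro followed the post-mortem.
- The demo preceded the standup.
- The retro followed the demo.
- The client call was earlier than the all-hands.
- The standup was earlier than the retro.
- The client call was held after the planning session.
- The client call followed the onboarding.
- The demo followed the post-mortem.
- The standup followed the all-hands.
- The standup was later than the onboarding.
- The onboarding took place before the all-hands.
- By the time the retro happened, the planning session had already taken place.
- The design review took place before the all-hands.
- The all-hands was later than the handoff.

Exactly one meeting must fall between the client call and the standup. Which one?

Tracing the constraints gives the client call → the all-hands → the standup, so the all-hands sits after the client call and before the standup.
No other meeting is forced both after the client call and before the standup.

the all-hands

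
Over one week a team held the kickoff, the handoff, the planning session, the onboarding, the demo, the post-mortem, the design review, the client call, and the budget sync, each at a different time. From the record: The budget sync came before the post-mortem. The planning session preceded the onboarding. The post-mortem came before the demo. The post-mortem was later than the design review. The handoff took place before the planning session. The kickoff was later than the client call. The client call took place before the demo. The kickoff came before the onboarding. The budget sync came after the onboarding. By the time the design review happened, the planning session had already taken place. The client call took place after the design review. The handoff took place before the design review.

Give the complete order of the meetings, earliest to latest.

The constraints fix every adjacent pair, so only one ordering works:
the handoff → the planning session → the design review → the client call → the kickoff → the onboarding → the budget sync → the post-mortem → the demo.

the handoff, the planning session, the design review, the client call, the kickoff, the onboarding, the budget sync, the post-mortem, the demo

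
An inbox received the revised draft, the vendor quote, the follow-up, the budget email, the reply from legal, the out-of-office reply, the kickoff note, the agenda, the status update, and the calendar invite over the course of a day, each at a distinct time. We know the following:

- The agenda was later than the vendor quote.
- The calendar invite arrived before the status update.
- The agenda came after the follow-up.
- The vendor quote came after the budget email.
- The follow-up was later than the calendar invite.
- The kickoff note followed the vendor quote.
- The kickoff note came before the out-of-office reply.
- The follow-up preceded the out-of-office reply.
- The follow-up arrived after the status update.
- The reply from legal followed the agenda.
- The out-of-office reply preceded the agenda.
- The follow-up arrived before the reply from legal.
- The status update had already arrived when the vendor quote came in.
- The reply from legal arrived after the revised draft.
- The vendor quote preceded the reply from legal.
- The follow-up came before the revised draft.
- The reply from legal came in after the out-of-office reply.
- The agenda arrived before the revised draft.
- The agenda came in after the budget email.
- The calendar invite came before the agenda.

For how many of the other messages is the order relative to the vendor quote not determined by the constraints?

Forced before the vendor quote: the budget email, the calendar invite, and the status update; forced after the vendor quote: the agenda, the kickoff note, the out-of-office reply, the reply from legal, and the revised draft.
That leaves the follow-up with no forced order relative to the vendor quote — 1.

1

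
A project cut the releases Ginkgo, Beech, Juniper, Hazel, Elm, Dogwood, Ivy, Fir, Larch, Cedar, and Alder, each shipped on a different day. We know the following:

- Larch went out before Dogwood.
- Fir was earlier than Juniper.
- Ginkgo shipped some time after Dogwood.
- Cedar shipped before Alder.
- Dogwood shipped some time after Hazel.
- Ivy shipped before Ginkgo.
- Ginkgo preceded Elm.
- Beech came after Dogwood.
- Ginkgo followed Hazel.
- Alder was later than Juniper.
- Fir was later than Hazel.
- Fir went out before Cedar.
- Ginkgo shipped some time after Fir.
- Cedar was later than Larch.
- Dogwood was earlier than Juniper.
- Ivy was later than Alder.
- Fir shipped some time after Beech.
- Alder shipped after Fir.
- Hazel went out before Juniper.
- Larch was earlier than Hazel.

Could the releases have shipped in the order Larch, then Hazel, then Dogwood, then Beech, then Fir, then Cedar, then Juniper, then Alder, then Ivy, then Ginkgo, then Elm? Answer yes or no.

yes

Check each stated constraint against the proposed order — e.g. Dogwood is ahead of Ginkgo; Hazel is ahead of Ginkgo. Every pair is in the required order; nothing is violated.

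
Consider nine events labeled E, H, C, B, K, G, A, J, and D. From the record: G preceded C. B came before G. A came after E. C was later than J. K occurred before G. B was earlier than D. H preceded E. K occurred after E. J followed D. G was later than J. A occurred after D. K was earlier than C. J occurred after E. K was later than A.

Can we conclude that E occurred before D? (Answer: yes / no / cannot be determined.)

cannot be determined

No chain of stated constraints runs from E to D, and none runs from D to E either.
So the relative order of E and D is not fixed by the given facts.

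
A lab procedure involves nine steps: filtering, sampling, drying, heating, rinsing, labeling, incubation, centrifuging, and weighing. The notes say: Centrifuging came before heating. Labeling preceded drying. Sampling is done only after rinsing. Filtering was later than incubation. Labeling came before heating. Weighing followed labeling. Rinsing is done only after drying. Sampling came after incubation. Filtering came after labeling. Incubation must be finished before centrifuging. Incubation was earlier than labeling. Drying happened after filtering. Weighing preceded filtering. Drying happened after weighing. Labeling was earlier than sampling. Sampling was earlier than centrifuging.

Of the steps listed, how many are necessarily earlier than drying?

Directly stated before drying: filtering, labeling, and weighing.
Incubation reaches drying via incubation → filtering → drying.
That's filtering, incubation, labeling, and weighing — 4 in all.

4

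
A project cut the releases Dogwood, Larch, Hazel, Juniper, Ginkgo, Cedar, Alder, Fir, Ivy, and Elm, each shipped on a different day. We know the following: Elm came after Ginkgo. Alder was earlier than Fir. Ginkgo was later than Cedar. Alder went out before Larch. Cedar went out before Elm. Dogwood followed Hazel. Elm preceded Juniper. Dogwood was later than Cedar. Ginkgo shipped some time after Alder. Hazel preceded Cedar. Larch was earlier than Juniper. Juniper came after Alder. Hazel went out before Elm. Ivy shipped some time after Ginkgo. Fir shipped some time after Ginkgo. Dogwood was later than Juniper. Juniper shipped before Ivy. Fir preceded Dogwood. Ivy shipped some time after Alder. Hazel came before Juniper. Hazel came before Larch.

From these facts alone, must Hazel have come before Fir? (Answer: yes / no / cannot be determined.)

yes

Chain the constraints: Hazel → Cedar → Ginkgo → Fir. Each link is directly stated, so Hazel comes before Fir.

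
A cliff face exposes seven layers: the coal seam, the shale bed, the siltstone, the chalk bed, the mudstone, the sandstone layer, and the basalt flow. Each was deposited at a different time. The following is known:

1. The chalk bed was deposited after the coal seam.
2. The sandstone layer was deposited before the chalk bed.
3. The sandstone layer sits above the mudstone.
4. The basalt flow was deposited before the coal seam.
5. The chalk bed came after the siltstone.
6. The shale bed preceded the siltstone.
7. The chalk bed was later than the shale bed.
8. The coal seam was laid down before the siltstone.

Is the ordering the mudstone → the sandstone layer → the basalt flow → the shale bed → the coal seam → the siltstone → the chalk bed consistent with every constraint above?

yes

Check each stated constraint against the proposed order — e.g. the shale bed is ahead of the chalk bed; the sandstone layer is ahead of the chalk bed. Every pair is in the required order; nothing is violated.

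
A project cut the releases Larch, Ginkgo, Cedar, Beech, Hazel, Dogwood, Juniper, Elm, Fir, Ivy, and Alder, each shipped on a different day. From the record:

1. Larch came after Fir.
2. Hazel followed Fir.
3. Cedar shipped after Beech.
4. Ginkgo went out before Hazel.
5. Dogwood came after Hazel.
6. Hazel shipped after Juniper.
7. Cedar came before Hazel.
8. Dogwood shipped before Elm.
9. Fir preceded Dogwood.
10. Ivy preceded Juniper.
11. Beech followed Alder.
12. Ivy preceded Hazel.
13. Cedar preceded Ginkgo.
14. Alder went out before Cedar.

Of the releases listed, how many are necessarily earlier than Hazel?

7

Directly stated before Hazel: Cedar, Fir, Ginkgo, Ivy, and Juniper.
Alder reaches Hazel via Alder → Cedar → Hazel.
Beech reaches Hazel via Beech → Cedar → Hazel.
No chain forces Dogwood (or any of the others) ahead of Hazel.
That's Alder, Beech, Cedar, Fir, Ginkgo, Ivy, and Juniper — 7 in all.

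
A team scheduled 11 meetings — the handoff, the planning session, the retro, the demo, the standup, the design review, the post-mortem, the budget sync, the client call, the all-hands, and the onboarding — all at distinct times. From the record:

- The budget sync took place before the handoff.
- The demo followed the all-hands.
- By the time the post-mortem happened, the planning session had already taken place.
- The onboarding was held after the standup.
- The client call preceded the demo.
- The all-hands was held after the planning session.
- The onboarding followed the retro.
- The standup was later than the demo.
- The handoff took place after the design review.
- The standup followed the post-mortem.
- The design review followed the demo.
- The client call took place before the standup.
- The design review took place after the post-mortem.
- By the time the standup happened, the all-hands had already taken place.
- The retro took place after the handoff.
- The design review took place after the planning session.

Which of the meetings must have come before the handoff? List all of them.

Directly stated before the handoff: the budget sync and the design review.
The all-hands reaches the handoff via the all-hands → the demo → the design review → the handoff.
The client call reaches the handoff via the client call → the demo → the design review → the handoff.
The demo reaches the handoff via the demo → the design review → the handoff.
Likewise the planning session and the post-mortem each reach the handoff by chaining the stated constraints.
No chain forces the retro (or any of the others) ahead of the handoff.

the all-hands, the budget sync, the client call, the demo, the design review, the planning session, the post-mortem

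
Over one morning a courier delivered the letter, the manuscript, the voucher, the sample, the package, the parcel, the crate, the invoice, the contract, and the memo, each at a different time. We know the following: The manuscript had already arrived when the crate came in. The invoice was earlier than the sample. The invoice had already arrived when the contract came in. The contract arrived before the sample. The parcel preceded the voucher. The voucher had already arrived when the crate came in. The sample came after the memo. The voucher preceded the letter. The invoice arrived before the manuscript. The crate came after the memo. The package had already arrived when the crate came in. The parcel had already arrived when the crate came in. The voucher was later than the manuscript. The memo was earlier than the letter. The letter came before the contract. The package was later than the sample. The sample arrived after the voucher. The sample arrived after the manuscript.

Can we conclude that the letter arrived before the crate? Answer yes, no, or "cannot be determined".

yes

Chain the constraints: the letter → the contract → the sample → the package → the crate. Each link is directly stated, so the letter comes before the crate.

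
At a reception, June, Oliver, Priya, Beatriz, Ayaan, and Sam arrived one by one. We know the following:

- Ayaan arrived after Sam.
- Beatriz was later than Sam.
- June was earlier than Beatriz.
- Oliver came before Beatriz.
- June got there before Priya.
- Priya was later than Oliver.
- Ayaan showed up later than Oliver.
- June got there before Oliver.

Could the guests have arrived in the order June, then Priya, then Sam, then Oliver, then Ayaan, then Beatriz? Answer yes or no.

The constraints require Oliver before Priya, but in the proposed sequence Priya appears ahead of Oliver. That one violation is enough.

no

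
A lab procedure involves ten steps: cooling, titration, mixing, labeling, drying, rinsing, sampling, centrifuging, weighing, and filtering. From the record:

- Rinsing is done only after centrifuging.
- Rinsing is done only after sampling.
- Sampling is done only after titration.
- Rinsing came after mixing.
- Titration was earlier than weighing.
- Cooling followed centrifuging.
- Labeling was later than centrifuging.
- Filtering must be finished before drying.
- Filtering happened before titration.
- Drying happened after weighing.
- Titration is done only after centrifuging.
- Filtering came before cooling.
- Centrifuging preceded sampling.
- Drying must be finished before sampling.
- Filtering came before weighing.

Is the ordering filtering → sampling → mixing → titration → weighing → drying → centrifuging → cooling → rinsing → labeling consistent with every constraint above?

no

The constraints require titration before sampling, but in the proposed sequence sampling appears ahead of titration. That one violation is enough.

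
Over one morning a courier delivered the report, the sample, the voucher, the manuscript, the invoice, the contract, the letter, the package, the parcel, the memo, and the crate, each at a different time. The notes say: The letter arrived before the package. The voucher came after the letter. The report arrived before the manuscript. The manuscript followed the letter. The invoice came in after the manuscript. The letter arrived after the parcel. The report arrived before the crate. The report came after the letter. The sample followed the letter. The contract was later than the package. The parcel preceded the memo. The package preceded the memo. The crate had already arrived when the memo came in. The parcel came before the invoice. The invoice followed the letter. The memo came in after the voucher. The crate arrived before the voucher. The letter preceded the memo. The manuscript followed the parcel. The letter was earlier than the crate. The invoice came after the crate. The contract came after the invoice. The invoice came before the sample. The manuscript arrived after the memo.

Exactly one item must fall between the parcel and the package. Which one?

Tracing the constraints gives the parcel → the letter → the package, so the letter sits after the parcel and before the package.
No other item is forced both after the parcel and before the package.

the letter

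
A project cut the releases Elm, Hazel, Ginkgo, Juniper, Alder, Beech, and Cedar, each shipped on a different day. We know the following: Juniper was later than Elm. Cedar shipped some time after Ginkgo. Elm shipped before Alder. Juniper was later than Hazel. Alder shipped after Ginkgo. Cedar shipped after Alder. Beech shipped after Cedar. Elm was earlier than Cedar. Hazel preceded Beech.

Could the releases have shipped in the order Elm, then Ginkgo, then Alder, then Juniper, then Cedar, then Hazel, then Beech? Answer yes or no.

The constraints require Hazel before Juniper, but in the proposed sequence Juniper appears ahead of Hazel. That one violation is enough.

no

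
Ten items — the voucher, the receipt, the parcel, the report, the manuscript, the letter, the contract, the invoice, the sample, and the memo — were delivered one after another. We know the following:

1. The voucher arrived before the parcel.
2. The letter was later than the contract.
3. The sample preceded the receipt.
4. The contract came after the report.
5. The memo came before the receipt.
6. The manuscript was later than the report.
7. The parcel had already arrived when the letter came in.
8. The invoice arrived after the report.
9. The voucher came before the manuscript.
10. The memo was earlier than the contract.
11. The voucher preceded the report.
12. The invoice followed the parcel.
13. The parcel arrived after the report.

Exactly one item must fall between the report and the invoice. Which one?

Tracing the constraints gives the report → the parcel → the invoice, so the parcel sits after the report and before the invoice.
No other item is forced both after the report and before the invoice.

the parcel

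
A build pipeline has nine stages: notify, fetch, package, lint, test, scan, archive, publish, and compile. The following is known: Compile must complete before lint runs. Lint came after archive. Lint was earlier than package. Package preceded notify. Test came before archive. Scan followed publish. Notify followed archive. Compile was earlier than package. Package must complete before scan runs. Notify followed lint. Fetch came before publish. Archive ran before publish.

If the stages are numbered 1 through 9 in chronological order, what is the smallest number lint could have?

4

Archive, compile, and test must all come before lint — 3 forced predecessors.
Nothing else is forced ahead of lint, so its earliest slot is position 3 + 1 = 4.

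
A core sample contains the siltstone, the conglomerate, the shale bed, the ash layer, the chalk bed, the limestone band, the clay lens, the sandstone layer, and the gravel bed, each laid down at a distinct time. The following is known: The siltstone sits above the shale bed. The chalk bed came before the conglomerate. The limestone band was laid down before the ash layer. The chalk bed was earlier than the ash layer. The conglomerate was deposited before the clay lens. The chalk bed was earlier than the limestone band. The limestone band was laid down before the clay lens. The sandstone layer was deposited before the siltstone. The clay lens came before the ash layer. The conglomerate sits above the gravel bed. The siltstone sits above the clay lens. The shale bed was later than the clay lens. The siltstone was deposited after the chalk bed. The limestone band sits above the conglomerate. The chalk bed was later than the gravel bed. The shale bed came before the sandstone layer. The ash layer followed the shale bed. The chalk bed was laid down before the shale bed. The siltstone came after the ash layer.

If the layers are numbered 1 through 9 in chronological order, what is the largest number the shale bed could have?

The shale bed must come before the ash layer, the sandstone layer, and the siltstone — 3 layers forced after it.
Everything else can be placed before the shale bed in some valid order, so the shale bed can sit as late as position 9 − 3 = 6.

6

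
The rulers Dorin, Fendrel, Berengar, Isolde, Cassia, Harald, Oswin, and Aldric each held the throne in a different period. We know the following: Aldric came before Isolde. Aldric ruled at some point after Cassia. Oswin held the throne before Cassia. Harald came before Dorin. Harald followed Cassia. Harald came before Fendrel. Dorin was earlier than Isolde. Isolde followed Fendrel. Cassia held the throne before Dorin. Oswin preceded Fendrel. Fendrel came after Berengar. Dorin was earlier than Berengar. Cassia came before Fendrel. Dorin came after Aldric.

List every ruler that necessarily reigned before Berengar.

Directly stated before Berengar: Dorin.
Aldric reaches Berengar via Aldric → Dorin → Berengar.
Cassia reaches Berengar via Cassia → Dorin → Berengar.
Harald reaches Berengar via Harald → Dorin → Berengar.
Likewise Oswin reaches Berengar by chaining the stated constraints.
No chain forces Fendrel (or any of the others) ahead of Berengar.

Aldric, Cassia, Dorin, Harald, Oswin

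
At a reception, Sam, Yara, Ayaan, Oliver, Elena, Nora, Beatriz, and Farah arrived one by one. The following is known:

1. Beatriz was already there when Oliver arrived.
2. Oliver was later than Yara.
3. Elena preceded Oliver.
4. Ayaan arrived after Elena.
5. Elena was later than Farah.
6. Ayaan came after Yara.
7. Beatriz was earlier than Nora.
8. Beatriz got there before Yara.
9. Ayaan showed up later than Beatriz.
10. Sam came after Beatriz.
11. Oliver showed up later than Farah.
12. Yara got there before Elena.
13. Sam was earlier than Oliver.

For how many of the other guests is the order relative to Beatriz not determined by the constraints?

Forced after Beatriz: Ayaan, Elena, Nora, Oliver, Sam, and Yara.
That leaves Farah with no forced order relative to Beatriz — 1.

1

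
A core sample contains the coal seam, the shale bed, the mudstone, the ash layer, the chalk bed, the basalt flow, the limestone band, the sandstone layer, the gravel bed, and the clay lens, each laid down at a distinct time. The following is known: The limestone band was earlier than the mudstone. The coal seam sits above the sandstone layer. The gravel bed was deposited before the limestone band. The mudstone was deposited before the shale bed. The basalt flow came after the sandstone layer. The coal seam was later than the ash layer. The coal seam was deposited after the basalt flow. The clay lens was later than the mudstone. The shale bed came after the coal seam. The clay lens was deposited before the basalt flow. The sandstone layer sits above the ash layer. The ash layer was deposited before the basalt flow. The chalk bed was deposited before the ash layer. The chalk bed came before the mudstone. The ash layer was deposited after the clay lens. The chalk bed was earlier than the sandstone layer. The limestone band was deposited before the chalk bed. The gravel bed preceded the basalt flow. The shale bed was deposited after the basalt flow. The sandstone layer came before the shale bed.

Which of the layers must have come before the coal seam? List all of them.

the ash layer, the basalt flow, the chalk bed, the clay lens, the gravel bed, the limestone band, the mudstone, the sandstone layer

Directly stated before the coal seam: the ash layer, the basalt flow, and the sandstone layer.
The chalk bed reaches the coal seam via the chalk bed → the sandstone layer → the coal seam.
The clay lens reaches the coal seam via the clay lens → the basalt flow → the coal seam.
The gravel bed reaches the coal seam via the gravel bed → the basalt flow → the coal seam.
Likewise the limestone band and the mudstone each reach the coal seam by chaining the stated constraints.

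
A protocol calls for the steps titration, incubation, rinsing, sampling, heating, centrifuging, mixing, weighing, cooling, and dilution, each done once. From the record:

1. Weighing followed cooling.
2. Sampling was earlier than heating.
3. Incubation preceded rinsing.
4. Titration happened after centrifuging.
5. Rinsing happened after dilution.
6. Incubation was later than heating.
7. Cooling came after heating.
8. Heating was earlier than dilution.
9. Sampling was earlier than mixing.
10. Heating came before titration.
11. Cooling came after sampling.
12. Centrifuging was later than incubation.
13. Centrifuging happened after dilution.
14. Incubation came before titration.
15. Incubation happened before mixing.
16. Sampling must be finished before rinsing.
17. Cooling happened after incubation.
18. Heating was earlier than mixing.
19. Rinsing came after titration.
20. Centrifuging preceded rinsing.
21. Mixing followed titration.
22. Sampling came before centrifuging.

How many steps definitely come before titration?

5

Directly stated before titration: centrifuging, heating, and incubation.
Dilution reaches titration via dilution → centrifuging → titration.
Sampling reaches titration via sampling → centrifuging → titration.
No chain forces mixing (or any of the others) ahead of titration.
That's centrifuging, dilution, heating, incubation, and sampling — 5 in all.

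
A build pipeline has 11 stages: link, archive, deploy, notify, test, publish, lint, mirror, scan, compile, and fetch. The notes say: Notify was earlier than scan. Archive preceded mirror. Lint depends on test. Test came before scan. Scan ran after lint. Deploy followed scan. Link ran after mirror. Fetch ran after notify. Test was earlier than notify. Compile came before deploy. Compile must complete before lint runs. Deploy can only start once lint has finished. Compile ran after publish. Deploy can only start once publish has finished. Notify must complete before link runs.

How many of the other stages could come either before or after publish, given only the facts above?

6

Forced after publish: compile, deploy, lint, and scan.
That leaves archive, fetch, link, mirror, notify, and test with no forced order relative to publish — 6.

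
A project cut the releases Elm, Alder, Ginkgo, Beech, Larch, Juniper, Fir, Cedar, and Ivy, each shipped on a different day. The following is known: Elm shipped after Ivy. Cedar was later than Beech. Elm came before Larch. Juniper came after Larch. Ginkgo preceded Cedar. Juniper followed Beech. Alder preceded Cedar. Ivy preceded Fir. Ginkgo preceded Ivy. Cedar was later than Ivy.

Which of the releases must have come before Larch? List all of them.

Directly stated before Larch: Elm.
Ginkgo reaches Larch via Ginkgo → Ivy → Elm → Larch.
Ivy reaches Larch via Ivy → Elm → Larch.
No chain forces Juniper (or any of the others) ahead of Larch.

Elm, Ginkgo, Ivy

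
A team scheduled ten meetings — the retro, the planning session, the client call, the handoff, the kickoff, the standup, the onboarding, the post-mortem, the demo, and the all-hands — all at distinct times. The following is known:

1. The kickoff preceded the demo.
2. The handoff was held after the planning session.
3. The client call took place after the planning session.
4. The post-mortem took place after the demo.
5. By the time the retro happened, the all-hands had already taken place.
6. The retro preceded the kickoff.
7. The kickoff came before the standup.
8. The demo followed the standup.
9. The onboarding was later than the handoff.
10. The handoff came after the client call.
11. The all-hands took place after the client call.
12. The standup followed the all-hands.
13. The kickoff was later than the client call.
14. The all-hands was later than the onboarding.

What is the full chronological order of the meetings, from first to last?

the planning session, the client call, the handoff, the onboarding, the all-hands, the retro, the kickoff, the standup, the demo, the post-mortem

The constraints fix every adjacent pair, so only one ordering works:
the planning session → the client call → the handoff → the onboarding → the all-hands → the retro → the kickoff → the standup → the demo → the post-mortem.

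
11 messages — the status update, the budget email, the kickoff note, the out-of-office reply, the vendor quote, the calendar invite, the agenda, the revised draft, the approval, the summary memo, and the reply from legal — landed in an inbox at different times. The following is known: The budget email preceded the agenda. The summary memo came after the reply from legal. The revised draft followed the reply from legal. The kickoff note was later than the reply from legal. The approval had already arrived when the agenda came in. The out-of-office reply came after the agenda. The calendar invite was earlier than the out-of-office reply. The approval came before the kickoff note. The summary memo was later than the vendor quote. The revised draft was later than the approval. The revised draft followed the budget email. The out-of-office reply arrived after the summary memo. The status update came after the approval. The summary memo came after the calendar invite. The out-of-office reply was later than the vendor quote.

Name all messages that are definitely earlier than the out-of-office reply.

Directly stated before the out-of-office reply: the agenda, the calendar invite, the summary memo, and the vendor quote.
The approval reaches the out-of-office reply via the approval → the agenda → the out-of-office reply.
The budget email reaches the out-of-office reply via the budget email → the agenda → the out-of-office reply.
The reply from legal reaches the out-of-office reply via the reply from legal → the summary memo → the out-of-office reply.
No chain forces the status update (or any of the others) ahead of the out-of-office reply.

the agenda, the approval, the budget email, the calendar invite, the reply from legal, the summary memo, the vendor quote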